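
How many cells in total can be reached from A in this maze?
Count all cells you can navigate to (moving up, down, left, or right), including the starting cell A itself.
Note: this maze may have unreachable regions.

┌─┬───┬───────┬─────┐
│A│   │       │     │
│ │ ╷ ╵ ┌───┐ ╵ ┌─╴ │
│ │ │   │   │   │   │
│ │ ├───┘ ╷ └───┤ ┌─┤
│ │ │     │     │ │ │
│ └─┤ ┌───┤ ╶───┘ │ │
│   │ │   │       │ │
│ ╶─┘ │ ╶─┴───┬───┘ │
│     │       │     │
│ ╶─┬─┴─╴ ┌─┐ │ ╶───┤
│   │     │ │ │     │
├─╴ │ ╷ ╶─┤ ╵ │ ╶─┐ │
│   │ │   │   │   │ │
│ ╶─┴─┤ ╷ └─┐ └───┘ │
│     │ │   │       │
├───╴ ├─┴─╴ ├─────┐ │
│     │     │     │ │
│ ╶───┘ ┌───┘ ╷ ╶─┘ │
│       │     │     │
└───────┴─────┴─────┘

Using BFS/flood-fill to find all reachable cells from A:
Maze size: 10 × 10 = 100 total cells
All cells are reachable — the maze is fully connected.
Reachable cells: 100

Reachable region (· marks reachable cells):

┌─┬───┬───────┬─────┐
│A│· ·│· · · ·│· · ·│
│ │ ╷ ╵ ┌───┐ ╵ ┌─╴ │
│·│·│· ·│· ·│· ·│· ·│
│ │ ├───┘ ╷ └───┤ ┌─┤
│·│·│· · ·│· · ·│·│·│
│ └─┤ ┌───┤ ╶───┘ │ │
│· ·│·│· ·│· · · ·│·│
│ ╶─┘ │ ╶─┴───┬───┘ │
│· · ·│· · · ·│· · ·│
│ ╶─┬─┴─╴ ┌─┐ │ ╶───┤
│· ·│· · ·│·│·│· · ·│
├─╴ │ ╷ ╶─┤ ╵ │ ╶─┐ │
│· ·│·│· ·│· ·│· ·│·│
│ ╶─┴─┤ ╷ └─┐ └───┘ │
│· · ·│·│· ·│· · · ·│
├───╴ ├─┴─╴ ├─────┐ │
│· · ·│· · ·│· · ·│·│
│ ╶───┘ ┌───┘ ╷ ╶─┘ │
│· · · ·│· · ·│· · ·│
└───────┴─────┴─────┘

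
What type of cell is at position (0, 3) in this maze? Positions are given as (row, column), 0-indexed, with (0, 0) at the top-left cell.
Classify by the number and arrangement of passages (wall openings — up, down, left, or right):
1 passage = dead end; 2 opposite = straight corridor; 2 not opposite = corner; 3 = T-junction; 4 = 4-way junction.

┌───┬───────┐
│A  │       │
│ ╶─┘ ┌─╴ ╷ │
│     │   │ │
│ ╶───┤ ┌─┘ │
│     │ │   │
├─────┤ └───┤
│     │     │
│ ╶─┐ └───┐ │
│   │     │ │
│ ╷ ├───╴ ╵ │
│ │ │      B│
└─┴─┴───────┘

Checking cell at (0, 3):
Number of passages: 2
Cell type: straight corridor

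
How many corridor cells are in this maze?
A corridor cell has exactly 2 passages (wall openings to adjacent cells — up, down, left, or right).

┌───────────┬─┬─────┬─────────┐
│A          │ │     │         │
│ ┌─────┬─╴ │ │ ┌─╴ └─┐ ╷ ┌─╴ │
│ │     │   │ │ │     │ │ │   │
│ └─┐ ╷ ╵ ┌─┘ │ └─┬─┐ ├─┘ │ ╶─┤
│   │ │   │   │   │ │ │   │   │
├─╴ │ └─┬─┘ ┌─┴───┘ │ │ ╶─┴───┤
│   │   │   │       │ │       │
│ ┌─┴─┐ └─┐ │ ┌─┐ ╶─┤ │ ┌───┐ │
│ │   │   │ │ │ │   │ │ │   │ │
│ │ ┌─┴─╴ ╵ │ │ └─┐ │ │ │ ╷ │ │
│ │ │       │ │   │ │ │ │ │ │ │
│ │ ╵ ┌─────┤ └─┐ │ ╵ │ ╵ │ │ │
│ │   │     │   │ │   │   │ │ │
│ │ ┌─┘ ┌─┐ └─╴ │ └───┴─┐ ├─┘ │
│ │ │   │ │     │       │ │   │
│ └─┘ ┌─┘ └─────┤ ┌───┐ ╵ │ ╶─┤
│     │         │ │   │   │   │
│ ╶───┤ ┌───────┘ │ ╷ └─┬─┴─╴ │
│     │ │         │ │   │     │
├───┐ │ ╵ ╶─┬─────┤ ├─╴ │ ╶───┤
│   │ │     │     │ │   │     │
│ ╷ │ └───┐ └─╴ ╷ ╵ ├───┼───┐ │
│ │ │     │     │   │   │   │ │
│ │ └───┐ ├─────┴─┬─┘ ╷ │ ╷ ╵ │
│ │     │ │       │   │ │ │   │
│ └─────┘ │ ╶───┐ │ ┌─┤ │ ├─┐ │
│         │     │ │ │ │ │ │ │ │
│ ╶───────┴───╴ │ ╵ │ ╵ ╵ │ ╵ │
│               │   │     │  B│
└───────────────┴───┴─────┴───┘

Counting cells with exactly 2 passages:
Total corridor cells: 187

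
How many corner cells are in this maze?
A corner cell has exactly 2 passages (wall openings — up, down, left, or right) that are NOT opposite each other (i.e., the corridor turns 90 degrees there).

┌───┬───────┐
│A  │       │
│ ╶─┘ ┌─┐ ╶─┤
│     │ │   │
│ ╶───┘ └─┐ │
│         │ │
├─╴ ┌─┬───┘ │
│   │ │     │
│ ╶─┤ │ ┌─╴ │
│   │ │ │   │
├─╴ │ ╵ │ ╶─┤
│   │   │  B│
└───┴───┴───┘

Counting corner cells (2 non-opposite passages):
Total corners: 17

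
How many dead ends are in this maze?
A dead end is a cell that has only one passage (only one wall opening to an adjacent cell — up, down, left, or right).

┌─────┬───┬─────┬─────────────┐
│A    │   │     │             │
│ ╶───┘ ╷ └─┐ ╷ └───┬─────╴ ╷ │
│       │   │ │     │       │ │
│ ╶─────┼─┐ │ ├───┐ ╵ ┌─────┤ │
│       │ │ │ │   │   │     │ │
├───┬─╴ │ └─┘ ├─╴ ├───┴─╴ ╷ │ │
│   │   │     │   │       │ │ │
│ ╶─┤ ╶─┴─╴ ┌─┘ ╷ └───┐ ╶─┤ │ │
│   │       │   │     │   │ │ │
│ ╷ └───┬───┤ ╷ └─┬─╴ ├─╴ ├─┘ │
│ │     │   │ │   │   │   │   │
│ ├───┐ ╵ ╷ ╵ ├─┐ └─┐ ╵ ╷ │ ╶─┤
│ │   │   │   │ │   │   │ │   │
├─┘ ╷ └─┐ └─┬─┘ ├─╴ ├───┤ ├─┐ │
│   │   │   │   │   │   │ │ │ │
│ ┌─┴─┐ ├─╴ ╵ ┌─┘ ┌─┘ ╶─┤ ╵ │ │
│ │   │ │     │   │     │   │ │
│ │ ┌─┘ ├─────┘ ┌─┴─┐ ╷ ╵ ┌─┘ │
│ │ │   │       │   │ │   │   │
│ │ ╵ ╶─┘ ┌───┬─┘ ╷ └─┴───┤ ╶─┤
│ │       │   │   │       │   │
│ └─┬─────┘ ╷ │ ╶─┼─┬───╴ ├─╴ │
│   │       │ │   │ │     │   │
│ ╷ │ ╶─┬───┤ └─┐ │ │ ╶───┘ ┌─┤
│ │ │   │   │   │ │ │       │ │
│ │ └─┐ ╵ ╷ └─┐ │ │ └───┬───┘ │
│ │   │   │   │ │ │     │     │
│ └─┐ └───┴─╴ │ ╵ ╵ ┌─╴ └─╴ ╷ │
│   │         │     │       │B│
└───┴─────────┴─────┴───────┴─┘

Checking each cell for number of passages:

Dead ends found at positions:
  (0, 2)
  (0, 5)
  (0, 8)
  (2, 4)
  (2, 5)
  (2, 7)
  (2, 11)
  (3, 1)
  (3, 9)
  (4, 13)
  (5, 9)
  (6, 0)
  (6, 7)
  (7, 11)
  (7, 13)
  (8, 2)
  (8, 4)
  (8, 9)
  (9, 10)
  (11, 9)
  (12, 14)
  (13, 12)
  (14, 1)
  (14, 10)
  (14, 14)
Total dead ends: 25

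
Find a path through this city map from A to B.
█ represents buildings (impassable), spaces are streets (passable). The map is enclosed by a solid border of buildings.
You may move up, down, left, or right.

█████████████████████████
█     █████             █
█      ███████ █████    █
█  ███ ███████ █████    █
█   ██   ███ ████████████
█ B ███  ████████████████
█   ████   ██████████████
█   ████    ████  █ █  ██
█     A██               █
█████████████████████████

Finding the shortest path from A to B:
Movement: cardinal only
Path length: 7 steps
Directions: left → left → left → up → up → up → left

Solution:

█████████████████████████
█     █████             █
█      ███████ █████    █
█  ███ ███████ █████    █
█   ██   ███ ████████████
█ B↰███  ████████████████
█  ↑████   ██████████████
█  ↑████    ████  █ █  ██
█  ↑←←A██               █
█████████████████████████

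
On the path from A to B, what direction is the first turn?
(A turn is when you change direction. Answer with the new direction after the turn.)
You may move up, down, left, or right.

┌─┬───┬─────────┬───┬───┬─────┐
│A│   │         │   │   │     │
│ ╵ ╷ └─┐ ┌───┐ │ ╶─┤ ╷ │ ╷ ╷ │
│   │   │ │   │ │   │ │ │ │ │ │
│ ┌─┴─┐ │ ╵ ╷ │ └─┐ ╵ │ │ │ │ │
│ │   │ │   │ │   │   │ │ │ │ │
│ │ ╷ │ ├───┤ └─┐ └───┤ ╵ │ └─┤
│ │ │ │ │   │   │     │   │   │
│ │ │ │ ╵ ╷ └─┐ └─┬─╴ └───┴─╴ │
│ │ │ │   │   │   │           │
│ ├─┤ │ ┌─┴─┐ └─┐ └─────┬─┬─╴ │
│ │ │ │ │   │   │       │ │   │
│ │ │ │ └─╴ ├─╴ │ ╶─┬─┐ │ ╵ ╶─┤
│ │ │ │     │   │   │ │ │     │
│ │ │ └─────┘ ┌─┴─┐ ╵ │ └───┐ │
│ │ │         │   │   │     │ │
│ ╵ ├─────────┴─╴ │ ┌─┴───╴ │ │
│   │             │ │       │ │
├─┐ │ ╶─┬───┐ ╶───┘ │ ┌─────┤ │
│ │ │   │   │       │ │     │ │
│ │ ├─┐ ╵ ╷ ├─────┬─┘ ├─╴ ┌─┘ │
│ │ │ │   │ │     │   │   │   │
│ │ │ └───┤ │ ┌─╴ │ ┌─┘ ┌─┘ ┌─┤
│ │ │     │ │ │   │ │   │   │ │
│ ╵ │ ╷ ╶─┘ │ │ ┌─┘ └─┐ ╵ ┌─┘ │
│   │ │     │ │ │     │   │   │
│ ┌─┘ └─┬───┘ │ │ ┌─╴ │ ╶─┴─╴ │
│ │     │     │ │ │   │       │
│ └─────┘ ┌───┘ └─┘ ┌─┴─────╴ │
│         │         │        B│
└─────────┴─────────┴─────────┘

Directions: down, down, down, down, down, down, down, down, right, down, down, down, down, left, down, down, right, right, right, right, up, right, right, up, up, up, right, right, down, left, down, down, down, right, right, up, right, up, left, up, up, right, up, up, right, right, right, up, left, left, up, up, left, left, left, up, left, up, left, up, up, left, down, left, up, up, right, right, right, down, down, right, down, right, right, down, right, right, right, right, down, left, down, right, down, down, down, down, left, down, left, down, left, down, right, right, right, down
First turn direction: right

Solution:

┌─┬───┬─────────┬───┬───┬─────┐
│A│   │  ↱ → → ↓│   │   │     │
│ ╵ ╷ └─┐ ┌───┐ │ ╶─┤ ╷ │ ╷ ╷ │
│↓  │   │↑│↓ ↰│↓│   │ │ │ │ │ │
│ ┌─┴─┐ │ ╵ ╷ │ └─┐ ╵ │ │ │ │ │
│↓│   │ │↑ ↲│↑│↳ ↓│   │ │ │ │ │
│ │ ╷ │ ├───┤ └─┐ └───┤ ╵ │ └─┤
│↓│ │ │ │   │↑ ↰│↳ → ↓│   │   │
│ │ │ │ ╵ ╷ └─┐ └─┬─╴ └───┴─╴ │
│↓│ │ │   │   │↑ ↰│  ↳ → → → ↓│
│ ├─┤ │ ┌─┴─┐ └─┐ └─────┬─┬─╴ │
│↓│ │ │ │   │   │↑ ← ← ↰│ │↓ ↲│
│ │ │ │ └─╴ ├─╴ │ ╶─┬─┐ │ ╵ ╶─┤
│↓│ │ │     │   │   │ │↑│  ↳ ↓│
│ │ │ └─────┘ ┌─┴─┐ ╵ │ └───┐ │
│↓│ │         │   │   │↑ ← ↰│↓│
│ ╵ ├─────────┴─╴ │ ┌─┴───╴ │ │
│↳ ↓│             │ │↱ → → ↑│↓│
├─┐ │ ╶─┬───┐ ╶───┘ │ ┌─────┤ │
│ │↓│   │   │       │↑│     │↓│
│ │ ├─┐ ╵ ╷ ├─────┬─┘ ├─╴ ┌─┘ │
│ │↓│ │   │ │↱ → ↓│↱ ↑│   │↓ ↲│
│ │ │ └───┤ │ ┌─╴ │ ┌─┘ ┌─┘ ┌─┤
│ │↓│     │ │↑│↓ ↲│↑│   │↓ ↲│ │
│ ╵ │ ╷ ╶─┘ │ │ ┌─┘ └─┐ ╵ ┌─┘ │
│↓ ↲│ │     │↑│↓│  ↑ ↰│↓ ↲│   │
│ ┌─┘ └─┬───┘ │ │ ┌─╴ │ ╶─┴─╴ │
│↓│     │↱ → ↑│↓│ │↱ ↑│↳ → → ↓│
│ └─────┘ ┌───┘ └─┘ ┌─┴─────╴ │
│↳ → → → ↑│    ↳ → ↑│        B│
└─────────┴─────────┴─────────┘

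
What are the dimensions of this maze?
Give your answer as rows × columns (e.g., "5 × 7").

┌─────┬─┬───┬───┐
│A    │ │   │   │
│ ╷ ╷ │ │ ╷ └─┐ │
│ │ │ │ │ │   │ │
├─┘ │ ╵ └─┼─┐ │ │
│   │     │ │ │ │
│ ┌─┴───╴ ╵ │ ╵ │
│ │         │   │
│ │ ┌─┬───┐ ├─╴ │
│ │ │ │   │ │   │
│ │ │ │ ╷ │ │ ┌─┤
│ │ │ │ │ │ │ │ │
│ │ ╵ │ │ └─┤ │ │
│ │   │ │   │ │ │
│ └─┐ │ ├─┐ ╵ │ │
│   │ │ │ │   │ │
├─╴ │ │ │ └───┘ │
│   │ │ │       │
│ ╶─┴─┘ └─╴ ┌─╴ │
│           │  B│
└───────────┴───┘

Counting the maze dimensions:
Rows (vertical): 10
Columns (horizontal): 8
Dimensions: 10 × 8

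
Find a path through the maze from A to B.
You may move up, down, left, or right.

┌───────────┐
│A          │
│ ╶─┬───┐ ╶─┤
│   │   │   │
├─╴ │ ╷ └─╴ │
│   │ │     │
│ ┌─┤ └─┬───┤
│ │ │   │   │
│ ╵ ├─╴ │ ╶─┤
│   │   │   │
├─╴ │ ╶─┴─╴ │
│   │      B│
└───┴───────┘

Finding the shortest path through the maze:
Path length: 20 steps
Directions: right → right → right → right → down → right → down → left → left → up → left → down → down → right → down → left → down → right → right → right

Solution:

┌───────────┐
│A → → → ↓  │
│ ╶─┬───┐ ╶─┤
│   │↓ ↰│↳ ↓│
├─╴ │ ╷ └─╴ │
│   │↓│↑ ← ↲│
│ ┌─┤ └─┬───┤
│ │ │↳ ↓│   │
│ ╵ ├─╴ │ ╶─┤
│   │↓ ↲│   │
├─╴ │ ╶─┴─╴ │
│   │↳ → → B│
└───┴───────┘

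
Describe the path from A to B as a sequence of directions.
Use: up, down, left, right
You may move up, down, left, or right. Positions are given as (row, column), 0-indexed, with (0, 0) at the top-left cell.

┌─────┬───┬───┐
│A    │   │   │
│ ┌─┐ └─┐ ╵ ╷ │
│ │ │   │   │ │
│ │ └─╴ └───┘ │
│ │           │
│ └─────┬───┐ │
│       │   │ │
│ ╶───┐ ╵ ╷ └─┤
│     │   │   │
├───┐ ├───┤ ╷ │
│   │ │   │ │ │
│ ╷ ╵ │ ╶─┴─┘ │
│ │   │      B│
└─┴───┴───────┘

Finding the path and converting it to directions:
Path through cells: (0,0) → (1,0) → (2,0) → (3,0) → (3,1) → (3,2) → (3,3) → (4,3) → (4,4) → (3,4) → (3,5) → (4,5) → (4,6) → (5,6) → (6,6)
Directions: down, down, down, right, right, right, down, right, up, right, down, right, down, down

Solution:

┌─────┬───┬───┐
│A    │   │   │
│ ┌─┐ └─┐ ╵ ╷ │
│↓│ │   │   │ │
│ │ └─╴ └───┘ │
│↓│           │
│ └─────┬───┐ │
│↳ → → ↓│↱ ↓│ │
│ ╶───┐ ╵ ╷ └─┤
│     │↳ ↑│↳ ↓│
├───┐ ├───┤ ╷ │
│   │ │   │ │↓│
│ ╷ ╵ │ ╶─┴─┘ │
│ │   │      B│
└─┴───┴───────┘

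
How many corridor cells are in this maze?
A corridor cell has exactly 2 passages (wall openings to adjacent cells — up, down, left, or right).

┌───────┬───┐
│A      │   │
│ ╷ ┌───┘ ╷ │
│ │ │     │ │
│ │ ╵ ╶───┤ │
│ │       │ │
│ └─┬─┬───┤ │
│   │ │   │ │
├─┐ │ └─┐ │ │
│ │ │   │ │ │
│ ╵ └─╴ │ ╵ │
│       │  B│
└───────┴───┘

Counting cells with exactly 2 passages:
Total corridor cells: 28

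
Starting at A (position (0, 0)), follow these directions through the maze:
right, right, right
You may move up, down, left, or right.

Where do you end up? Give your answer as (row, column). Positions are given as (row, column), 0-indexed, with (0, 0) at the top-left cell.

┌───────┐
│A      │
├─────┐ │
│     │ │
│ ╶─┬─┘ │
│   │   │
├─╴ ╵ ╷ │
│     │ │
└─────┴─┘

Following directions step by step:
Start: (0, 0)
  right: (0, 0) → (0, 1)
  right: (0, 1) → (0, 2)
  right: (0, 2) → (0, 3)
Final position: (0, 3)

Path taken:

┌───────┐
│A → → B│
├─────┐ │
│     │ │
│ ╶─┬─┘ │
│   │   │
├─╴ ╵ ╷ │
│     │ │
└─────┴─┘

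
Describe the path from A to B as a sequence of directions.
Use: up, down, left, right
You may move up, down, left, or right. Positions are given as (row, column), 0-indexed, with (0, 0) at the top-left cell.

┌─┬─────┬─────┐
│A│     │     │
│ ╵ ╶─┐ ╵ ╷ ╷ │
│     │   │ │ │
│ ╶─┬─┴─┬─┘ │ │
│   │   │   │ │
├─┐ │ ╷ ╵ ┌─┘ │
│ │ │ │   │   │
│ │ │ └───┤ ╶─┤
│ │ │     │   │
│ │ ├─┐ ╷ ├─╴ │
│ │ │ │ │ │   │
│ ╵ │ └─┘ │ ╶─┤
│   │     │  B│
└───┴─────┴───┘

Finding the path and converting it to directions:
Path through cells: (0,0) → (1,0) → (1,1) → (0,1) → (0,2) → (0,3) → (1,3) → (1,4) → (0,4) → (0,5) → (0,6) → (1,6) → (2,6) → (3,6) → (3,5) → (4,5) → (4,6) → (5,6) → (5,5) → (6,5) → (6,6)
Directions: down, right, up, right, right, down, right, up, right, right, down, down, down, left, down, right, down, left, down, right

Solution:

┌─┬─────┬─────┐
│A│↱ → ↓│↱ → ↓│
│ ╵ ╶─┐ ╵ ╷ ╷ │
│↳ ↑  │↳ ↑│ │↓│
│ ╶─┬─┴─┬─┘ │ │
│   │   │   │↓│
├─┐ │ ╷ ╵ ┌─┘ │
│ │ │ │   │↓ ↲│
│ │ │ └───┤ ╶─┤
│ │ │     │↳ ↓│
│ │ ├─┐ ╷ ├─╴ │
│ │ │ │ │ │↓ ↲│
│ ╵ │ └─┘ │ ╶─┤
│   │     │↳ B│
└───┴─────┴───┘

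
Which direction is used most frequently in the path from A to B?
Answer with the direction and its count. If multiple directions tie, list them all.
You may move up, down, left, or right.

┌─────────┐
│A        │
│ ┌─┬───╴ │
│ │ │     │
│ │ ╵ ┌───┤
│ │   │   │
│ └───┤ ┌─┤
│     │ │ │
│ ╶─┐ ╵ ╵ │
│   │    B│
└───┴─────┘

Directions: down, down, down, right, right, down, right, right
Counts: {'down': 4, 'right': 4}
Most common: down and right (tied at 4 times each)

Solution:

┌─────────┐
│A        │
│ ┌─┬───╴ │
│↓│ │     │
│ │ ╵ ┌───┤
│↓│   │   │
│ └───┤ ┌─┤
│↳ → ↓│ │ │
│ ╶─┐ ╵ ╵ │
│   │↳ → B│
└───┴─────┘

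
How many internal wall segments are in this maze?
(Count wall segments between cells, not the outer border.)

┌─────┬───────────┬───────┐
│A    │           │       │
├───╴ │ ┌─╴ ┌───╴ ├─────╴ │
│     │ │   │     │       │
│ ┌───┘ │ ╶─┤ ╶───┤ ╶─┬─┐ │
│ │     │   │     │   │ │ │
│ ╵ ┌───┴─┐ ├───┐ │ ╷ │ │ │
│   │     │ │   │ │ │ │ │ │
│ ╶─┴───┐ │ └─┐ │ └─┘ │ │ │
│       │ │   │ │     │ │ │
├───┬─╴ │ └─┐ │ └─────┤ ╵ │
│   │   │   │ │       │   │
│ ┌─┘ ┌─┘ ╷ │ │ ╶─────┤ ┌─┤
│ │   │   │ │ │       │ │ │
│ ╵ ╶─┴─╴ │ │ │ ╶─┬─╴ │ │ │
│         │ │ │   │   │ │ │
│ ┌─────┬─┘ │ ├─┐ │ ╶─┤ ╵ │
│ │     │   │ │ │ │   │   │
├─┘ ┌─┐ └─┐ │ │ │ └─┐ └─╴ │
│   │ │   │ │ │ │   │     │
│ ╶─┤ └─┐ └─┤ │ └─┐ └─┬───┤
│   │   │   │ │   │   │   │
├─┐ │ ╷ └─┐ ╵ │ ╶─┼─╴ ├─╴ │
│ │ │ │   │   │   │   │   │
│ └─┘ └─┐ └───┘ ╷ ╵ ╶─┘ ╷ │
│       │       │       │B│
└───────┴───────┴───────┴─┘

Counting internal wall segments:
Total internal walls: 144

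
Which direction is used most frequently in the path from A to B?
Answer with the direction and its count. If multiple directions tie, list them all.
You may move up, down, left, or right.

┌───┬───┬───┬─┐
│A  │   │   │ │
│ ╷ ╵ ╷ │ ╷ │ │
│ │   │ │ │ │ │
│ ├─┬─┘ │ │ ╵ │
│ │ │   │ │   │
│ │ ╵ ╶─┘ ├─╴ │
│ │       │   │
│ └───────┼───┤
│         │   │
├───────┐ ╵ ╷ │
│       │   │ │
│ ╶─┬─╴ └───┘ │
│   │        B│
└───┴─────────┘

Directions: down, down, down, down, right, right, right, right, down, right, up, right, down, down
Counts: {'down': 7, 'right': 6, 'up': 1}
Most common: down (7 times)

Solution:

┌───┬───┬───┬─┐
│A  │   │   │ │
│ ╷ ╵ ╷ │ ╷ │ │
│↓│   │ │ │ │ │
│ ├─┬─┘ │ │ ╵ │
│↓│ │   │ │   │
│ │ ╵ ╶─┘ ├─╴ │
│↓│       │   │
│ └───────┼───┤
│↳ → → → ↓│↱ ↓│
├───────┐ ╵ ╷ │
│       │↳ ↑│↓│
│ ╶─┬─╴ └───┘ │
│   │        B│
└───┴─────────┘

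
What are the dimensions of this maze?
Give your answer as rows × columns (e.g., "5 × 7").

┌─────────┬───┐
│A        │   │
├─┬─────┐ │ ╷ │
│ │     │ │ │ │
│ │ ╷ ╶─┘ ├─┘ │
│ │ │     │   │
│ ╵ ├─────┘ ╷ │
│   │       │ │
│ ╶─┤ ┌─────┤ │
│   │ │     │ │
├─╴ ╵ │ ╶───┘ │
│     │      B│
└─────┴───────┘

Counting the maze dimensions:
Rows (vertical): 6
Columns (horizontal): 7
Dimensions: 6 × 7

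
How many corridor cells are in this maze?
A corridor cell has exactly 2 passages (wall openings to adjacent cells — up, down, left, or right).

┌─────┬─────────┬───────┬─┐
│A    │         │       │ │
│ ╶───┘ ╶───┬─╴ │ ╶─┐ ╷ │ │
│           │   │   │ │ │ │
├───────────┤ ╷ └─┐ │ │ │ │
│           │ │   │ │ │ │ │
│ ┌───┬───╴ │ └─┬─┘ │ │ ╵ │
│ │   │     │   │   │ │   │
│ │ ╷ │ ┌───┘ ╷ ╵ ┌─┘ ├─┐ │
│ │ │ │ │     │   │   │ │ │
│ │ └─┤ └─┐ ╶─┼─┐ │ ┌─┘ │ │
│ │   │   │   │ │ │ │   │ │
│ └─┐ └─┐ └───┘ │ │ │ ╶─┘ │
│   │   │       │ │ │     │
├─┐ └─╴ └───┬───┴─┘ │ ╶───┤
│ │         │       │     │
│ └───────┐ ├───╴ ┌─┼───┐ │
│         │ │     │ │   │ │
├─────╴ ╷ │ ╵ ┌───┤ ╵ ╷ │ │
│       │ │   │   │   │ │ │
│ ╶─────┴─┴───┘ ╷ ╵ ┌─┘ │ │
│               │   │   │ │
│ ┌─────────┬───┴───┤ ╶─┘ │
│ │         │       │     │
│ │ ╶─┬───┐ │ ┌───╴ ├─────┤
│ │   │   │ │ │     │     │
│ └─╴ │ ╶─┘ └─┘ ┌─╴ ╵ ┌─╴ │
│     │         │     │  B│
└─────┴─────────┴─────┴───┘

Counting cells with exactly 2 passages:
Total corridor cells: 148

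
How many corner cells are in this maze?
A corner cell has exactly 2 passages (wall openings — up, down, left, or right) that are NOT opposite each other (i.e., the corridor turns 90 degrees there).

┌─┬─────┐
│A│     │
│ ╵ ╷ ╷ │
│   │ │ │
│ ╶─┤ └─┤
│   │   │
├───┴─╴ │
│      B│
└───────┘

Counting corner cells (2 non-opposite passages):
Total corners: 7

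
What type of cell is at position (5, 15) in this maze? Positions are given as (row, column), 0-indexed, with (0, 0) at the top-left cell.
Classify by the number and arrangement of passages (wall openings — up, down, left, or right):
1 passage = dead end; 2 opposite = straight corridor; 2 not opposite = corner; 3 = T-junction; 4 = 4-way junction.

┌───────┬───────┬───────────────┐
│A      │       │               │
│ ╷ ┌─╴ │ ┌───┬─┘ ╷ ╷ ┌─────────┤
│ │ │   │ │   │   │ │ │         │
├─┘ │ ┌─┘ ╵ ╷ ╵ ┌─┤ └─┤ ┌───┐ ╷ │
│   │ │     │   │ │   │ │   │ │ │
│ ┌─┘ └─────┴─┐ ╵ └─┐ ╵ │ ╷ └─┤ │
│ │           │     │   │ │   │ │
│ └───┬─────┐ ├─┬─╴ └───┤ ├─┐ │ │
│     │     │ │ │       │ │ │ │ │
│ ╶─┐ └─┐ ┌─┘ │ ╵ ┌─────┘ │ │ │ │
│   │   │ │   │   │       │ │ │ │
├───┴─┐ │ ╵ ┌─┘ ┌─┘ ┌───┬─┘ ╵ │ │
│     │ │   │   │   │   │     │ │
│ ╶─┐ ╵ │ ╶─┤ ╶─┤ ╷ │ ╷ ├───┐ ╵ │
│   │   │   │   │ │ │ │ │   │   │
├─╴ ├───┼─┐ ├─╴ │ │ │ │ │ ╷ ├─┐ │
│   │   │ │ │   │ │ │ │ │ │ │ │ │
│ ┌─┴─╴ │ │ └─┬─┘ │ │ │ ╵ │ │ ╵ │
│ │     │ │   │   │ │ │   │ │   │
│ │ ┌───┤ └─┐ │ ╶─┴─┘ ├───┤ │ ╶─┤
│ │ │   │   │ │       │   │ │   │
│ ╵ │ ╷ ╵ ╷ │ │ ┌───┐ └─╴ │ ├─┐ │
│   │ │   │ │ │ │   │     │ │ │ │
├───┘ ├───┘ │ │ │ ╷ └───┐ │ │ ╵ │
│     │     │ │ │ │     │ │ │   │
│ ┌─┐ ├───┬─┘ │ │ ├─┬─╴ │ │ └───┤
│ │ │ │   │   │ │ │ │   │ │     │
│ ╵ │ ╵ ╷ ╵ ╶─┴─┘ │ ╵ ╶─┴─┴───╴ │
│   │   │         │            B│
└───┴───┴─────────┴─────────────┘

Checking cell at (5, 15):
Number of passages: 2
Cell type: straight corridor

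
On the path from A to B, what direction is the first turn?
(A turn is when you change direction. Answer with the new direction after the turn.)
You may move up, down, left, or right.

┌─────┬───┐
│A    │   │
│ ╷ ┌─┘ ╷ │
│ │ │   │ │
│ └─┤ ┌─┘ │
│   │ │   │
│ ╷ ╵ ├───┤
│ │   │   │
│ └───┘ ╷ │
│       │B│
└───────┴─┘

Directions: down, down, down, down, right, right, right, up, right, down
First turn direction: right

Solution:

┌─────┬───┐
│A    │   │
│ ╷ ┌─┘ ╷ │
│↓│ │   │ │
│ └─┤ ┌─┘ │
│↓  │ │   │
│ ╷ ╵ ├───┤
│↓│   │↱ ↓│
│ └───┘ ╷ │
│↳ → → ↑│B│
└───────┴─┘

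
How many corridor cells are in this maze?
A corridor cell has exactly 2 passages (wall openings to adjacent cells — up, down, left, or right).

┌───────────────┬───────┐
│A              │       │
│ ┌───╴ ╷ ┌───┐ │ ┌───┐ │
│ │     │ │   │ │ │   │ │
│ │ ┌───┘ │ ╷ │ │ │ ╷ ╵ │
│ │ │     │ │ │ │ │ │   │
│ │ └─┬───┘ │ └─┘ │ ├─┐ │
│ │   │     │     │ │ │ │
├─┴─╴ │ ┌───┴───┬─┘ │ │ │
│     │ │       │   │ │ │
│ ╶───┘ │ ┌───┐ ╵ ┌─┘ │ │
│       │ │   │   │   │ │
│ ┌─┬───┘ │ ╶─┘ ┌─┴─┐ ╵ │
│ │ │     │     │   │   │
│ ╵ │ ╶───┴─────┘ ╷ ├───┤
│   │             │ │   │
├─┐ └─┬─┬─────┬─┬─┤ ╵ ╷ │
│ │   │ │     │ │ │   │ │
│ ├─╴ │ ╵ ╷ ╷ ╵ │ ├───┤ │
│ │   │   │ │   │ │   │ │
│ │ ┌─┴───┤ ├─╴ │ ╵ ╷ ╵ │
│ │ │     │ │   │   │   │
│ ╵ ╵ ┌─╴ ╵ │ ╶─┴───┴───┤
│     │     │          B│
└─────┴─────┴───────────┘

Counting cells with exactly 2 passages:
Total corridor cells: 120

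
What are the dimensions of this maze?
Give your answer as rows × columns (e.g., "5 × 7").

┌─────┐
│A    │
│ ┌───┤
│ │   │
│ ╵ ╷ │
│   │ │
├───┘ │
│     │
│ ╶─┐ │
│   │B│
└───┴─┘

Counting the maze dimensions:
Rows (vertical): 5
Columns (horizontal): 3
Dimensions: 5 × 3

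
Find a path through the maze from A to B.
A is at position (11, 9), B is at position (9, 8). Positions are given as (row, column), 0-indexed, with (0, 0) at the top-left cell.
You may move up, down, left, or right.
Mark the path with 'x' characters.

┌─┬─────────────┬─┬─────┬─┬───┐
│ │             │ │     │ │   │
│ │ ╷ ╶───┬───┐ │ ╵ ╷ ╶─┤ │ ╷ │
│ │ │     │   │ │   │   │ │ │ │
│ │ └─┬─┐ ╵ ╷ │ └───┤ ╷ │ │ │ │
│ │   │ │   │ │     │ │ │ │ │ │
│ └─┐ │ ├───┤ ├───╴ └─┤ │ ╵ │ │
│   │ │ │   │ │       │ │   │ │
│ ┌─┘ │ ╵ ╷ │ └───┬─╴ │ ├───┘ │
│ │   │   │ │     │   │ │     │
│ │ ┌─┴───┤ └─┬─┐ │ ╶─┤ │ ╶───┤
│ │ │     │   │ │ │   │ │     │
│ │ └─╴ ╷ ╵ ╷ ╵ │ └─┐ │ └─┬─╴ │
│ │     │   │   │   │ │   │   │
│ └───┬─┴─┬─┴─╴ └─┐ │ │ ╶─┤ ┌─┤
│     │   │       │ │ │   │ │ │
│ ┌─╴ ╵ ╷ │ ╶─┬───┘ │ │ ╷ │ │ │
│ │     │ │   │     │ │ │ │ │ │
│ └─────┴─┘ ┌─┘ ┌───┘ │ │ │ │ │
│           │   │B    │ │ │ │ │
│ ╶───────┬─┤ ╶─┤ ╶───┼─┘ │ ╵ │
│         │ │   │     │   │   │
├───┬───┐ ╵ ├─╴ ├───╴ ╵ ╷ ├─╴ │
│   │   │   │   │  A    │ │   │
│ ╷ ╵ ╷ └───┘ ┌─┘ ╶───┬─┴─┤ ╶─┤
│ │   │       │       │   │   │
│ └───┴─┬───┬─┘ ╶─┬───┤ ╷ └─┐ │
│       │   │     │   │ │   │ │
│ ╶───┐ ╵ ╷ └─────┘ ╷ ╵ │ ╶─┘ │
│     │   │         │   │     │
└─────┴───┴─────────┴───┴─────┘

Finding the shortest path from (11, 9) to (9, 8):
Path length: 5 steps
Directions: right → up → left → left → up

Solution:

┌─┬─────────────┬─┬─────┬─┬───┐
│ │             │ │     │ │   │
│ │ ╷ ╶───┬───┐ │ ╵ ╷ ╶─┤ │ ╷ │
│ │ │     │   │ │   │   │ │ │ │
│ │ └─┬─┐ ╵ ╷ │ └───┤ ╷ │ │ │ │
│ │   │ │   │ │     │ │ │ │ │ │
│ └─┐ │ ├───┤ ├───╴ └─┤ │ ╵ │ │
│   │ │ │   │ │       │ │   │ │
│ ┌─┘ │ ╵ ╷ │ └───┬─╴ │ ├───┘ │
│ │   │   │ │     │   │ │     │
│ │ ┌─┴───┤ └─┬─┐ │ ╶─┤ │ ╶───┤
│ │ │     │   │ │ │   │ │     │
│ │ └─╴ ╷ ╵ ╷ ╵ │ └─┐ │ └─┬─╴ │
│ │     │   │   │   │ │   │   │
│ └───┬─┴─┬─┴─╴ └─┐ │ │ ╶─┤ ┌─┤
│     │   │       │ │ │   │ │ │
│ ┌─╴ ╵ ╷ │ ╶─┬───┘ │ │ ╷ │ │ │
│ │     │ │   │     │ │ │ │ │ │
│ └─────┴─┘ ┌─┘ ┌───┘ │ │ │ │ │
│           │   │B    │ │ │ │ │
│ ╶───────┬─┤ ╶─┤ ╶───┼─┘ │ ╵ │
│         │ │   │x x x│   │   │
├───┬───┐ ╵ ├─╴ ├───╴ ╵ ╷ ├─╴ │
│   │   │   │   │  A x  │ │   │
│ ╷ ╵ ╷ └───┘ ┌─┘ ╶───┬─┴─┤ ╶─┤
│ │   │       │       │   │   │
│ └───┴─┬───┬─┘ ╶─┬───┤ ╷ └─┐ │
│       │   │     │   │ │   │ │
│ ╶───┐ ╵ ╷ └─────┘ ╷ ╵ │ ╶─┘ │
│     │   │         │   │     │
└─────┴───┴─────────┴───┴─────┘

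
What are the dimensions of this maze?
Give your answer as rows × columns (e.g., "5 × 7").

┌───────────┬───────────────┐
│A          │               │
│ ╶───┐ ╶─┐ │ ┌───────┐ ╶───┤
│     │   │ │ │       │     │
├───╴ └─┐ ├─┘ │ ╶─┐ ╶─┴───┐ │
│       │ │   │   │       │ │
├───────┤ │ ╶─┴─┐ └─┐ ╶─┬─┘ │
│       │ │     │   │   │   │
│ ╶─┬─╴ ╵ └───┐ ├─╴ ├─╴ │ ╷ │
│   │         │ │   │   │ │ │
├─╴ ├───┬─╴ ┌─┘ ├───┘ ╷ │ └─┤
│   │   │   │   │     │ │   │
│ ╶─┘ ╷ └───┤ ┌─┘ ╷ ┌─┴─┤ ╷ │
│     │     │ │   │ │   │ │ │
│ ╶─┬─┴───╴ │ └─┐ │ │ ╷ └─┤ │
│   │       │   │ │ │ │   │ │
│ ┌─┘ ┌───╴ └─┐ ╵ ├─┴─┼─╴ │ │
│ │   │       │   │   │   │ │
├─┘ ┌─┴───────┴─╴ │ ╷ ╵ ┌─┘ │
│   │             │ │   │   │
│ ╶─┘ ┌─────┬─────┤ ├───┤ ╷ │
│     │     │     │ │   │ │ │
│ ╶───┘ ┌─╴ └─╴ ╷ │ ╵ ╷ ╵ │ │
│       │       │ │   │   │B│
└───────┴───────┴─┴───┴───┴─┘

Counting the maze dimensions:
Rows (vertical): 12
Columns (horizontal): 14
Dimensions: 12 × 14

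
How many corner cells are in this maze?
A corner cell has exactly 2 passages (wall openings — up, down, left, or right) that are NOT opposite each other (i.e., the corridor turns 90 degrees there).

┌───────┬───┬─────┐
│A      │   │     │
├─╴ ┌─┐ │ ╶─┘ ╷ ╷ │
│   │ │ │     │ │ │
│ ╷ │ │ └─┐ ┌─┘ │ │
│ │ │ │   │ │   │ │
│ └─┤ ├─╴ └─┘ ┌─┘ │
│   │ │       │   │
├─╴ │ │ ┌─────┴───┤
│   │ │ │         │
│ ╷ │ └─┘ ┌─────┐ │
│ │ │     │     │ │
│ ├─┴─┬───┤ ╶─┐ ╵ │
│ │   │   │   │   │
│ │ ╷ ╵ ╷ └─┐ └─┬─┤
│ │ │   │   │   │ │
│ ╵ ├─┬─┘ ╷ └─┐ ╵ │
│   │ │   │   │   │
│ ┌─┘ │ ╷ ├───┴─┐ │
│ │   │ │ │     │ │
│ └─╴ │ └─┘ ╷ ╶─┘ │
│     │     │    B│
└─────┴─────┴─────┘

Counting corner cells (2 non-opposite passages):
Total corners: 47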